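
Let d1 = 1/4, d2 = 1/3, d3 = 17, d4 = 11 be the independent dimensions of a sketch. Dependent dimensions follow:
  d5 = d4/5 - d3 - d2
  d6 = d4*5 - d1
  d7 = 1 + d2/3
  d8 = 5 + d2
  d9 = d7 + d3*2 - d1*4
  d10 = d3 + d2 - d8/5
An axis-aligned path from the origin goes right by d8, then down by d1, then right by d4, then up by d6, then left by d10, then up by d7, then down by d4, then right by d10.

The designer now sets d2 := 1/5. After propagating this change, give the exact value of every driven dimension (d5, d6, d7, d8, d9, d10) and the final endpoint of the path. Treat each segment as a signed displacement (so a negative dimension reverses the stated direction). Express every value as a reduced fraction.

d5 = -15
d6 = 219/4
d7 = 16/15
d8 = 26/5
d9 = 511/15
d10 = 404/25
endpoint = (81/5, 1337/30)

Apply edit: d2 := 1/5
  d5 = d4/5 - d3 - d2 = -15
  d6 = d4*5 - d1 = 219/4
  d7 = 1 + d2/3 = 16/15
  d8 = 5 + d2 = 26/5
  d9 = d7 + d3*2 - d1*4 = 511/15
  d10 = d3 + d2 - d8/5 = 404/25
Walk from origin (0, 0):
  seg 1: right by d8 = 26/5 → (26/5, 0)
  seg 2: down by d1 = 1/4 → (26/5, -1/4)
  seg 3: right by d4 = 11 → (81/5, -1/4)
  seg 4: up by d6 = 219/4 → (81/5, 109/2)
  seg 5: left by d10 = 404/25 → (1/25, 109/2)
  seg 6: up by d7 = 16/15 → (1/25, 1667/30)
  seg 7: down by d4 = 11 → (1/25, 1337/30)
  seg 8: right by d10 = 404/25 → (81/5, 1337/30)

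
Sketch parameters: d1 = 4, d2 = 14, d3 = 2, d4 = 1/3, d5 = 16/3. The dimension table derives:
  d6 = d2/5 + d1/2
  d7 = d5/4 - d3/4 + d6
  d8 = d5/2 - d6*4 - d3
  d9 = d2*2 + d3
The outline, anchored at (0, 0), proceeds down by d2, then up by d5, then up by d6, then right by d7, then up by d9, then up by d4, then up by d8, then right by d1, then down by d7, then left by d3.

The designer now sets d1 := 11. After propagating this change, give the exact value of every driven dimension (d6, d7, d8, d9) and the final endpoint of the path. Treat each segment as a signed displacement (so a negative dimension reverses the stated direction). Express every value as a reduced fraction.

d6 = 83/10
d7 = 137/15
d8 = -488/15
d9 = 30
endpoint = (272/15, -117/10)

Apply edit: d1 := 11
  d6 = d2/5 + d1/2 = 83/10
  d7 = d5/4 - d3/4 + d6 = 137/15
  d8 = d5/2 - d6*4 - d3 = -488/15
  d9 = d2*2 + d3 = 30
Walk from origin (0, 0):
  seg 1: down by d2 = 14 → (0, -14)
  seg 2: up by d5 = 16/3 → (0, -26/3)
  seg 3: up by d6 = 83/10 → (0, -11/30)
  seg 4: right by d7 = 137/15 → (137/15, -11/30)
  seg 5: up by d9 = 30 → (137/15, 889/30)
  seg 6: up by d4 = 1/3 → (137/15, 899/30)
  seg 7: up by d8 = -488/15 → (137/15, -77/30)
  seg 8: right by d1 = 11 → (302/15, -77/30)
  seg 9: down by d7 = 137/15 → (302/15, -117/10)
  seg 10: left by d3 = 2 → (272/15, -117/10)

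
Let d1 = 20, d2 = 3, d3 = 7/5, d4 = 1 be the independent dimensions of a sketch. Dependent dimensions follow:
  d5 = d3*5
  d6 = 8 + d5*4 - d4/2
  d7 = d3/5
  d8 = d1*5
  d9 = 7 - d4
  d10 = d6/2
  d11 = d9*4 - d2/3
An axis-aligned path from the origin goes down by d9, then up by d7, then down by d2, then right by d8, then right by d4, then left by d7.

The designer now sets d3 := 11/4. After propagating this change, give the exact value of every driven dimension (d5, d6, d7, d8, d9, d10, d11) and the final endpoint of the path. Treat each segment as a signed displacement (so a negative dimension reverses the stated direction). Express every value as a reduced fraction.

d5 = 55/4
d6 = 125/2
d7 = 11/20
d8 = 100
d9 = 6
d10 = 125/4
d11 = 23
endpoint = (2009/20, -169/20)

Apply edit: d3 := 11/4
  d5 = d3*5 = 55/4
  d6 = 8 + d5*4 - d4/2 = 125/2
  d7 = d3/5 = 11/20
  d8 = d1*5 = 100
  d9 = 7 - d4 = 6
  d10 = d6/2 = 125/4
  d11 = d9*4 - d2/3 = 23
Walk from origin (0, 0):
  seg 1: down by d9 = 6 → (0, -6)
  seg 2: up by d7 = 11/20 → (0, -109/20)
  seg 3: down by d2 = 3 → (0, -169/20)
  seg 4: right by d8 = 100 → (100, -169/20)
  seg 5: right by d4 = 1 → (101, -169/20)
  seg 6: left by d7 = 11/20 → (2009/20, -169/20)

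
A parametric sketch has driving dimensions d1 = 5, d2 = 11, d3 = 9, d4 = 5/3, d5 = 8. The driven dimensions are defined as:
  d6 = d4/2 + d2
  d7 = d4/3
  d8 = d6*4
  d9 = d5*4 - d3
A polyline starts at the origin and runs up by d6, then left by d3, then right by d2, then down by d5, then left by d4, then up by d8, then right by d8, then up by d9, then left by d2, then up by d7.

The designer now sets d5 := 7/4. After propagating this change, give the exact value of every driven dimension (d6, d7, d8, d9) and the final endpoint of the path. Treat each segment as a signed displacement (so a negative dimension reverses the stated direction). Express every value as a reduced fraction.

Apply edit: d5 := 7/4
  d6 = d4/2 + d2 = 71/6
  d7 = d4/3 = 5/9
  d8 = d6*4 = 142/3
  d9 = d5*4 - d3 = -2
Walk from origin (0, 0):
  seg 1: up by d6 = 71/6 → (0, 71/6)
  seg 2: left by d3 = 9 → (-9, 71/6)
  seg 3: right by d2 = 11 → (2, 71/6)
  seg 4: down by d5 = 7/4 → (2, 121/12)
  seg 5: left by d4 = 5/3 → (1/3, 121/12)
  seg 6: up by d8 = 142/3 → (1/3, 689/12)
  seg 7: right by d8 = 142/3 → (143/3, 689/12)
  seg 8: up by d9 = -2 → (143/3, 665/12)
  seg 9: left by d2 = 11 → (110/3, 665/12)
  seg 10: up by d7 = 5/9 → (110/3, 2015/36)

d6 = 71/6
d7 = 5/9
d8 = 142/3
d9 = -2
endpoint = (110/3, 2015/36)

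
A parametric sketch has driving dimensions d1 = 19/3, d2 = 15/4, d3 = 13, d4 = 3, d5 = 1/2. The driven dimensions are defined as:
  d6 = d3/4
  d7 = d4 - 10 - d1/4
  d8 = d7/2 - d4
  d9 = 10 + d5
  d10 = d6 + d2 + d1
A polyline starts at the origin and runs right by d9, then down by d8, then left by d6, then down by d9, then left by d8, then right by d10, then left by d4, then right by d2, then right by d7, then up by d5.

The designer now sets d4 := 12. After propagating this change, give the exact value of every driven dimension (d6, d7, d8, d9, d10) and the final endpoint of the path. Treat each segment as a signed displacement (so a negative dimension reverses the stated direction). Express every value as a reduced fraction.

Apply edit: d4 := 12
  d6 = d3/4 = 13/4
  d7 = d4 - 10 - d1/4 = 5/12
  d8 = d7/2 - d4 = -283/24
  d9 = 10 + d5 = 21/2
  d10 = d6 + d2 + d1 = 40/3
Walk from origin (0, 0):
  seg 1: right by d9 = 21/2 → (21/2, 0)
  seg 2: down by d8 = -283/24 → (21/2, 283/24)
  seg 3: left by d6 = 13/4 → (29/4, 283/24)
  seg 4: down by d9 = 21/2 → (29/4, 31/24)
  seg 5: left by d8 = -283/24 → (457/24, 31/24)
  seg 6: right by d10 = 40/3 → (259/8, 31/24)
  seg 7: left by d4 = 12 → (163/8, 31/24)
  seg 8: right by d2 = 15/4 → (193/8, 31/24)
  seg 9: right by d7 = 5/12 → (589/24, 31/24)
  seg 10: up by d5 = 1/2 → (589/24, 43/24)

d6 = 13/4
d7 = 5/12
d8 = -283/24
d9 = 21/2
d10 = 40/3
endpoint = (589/24, 43/24)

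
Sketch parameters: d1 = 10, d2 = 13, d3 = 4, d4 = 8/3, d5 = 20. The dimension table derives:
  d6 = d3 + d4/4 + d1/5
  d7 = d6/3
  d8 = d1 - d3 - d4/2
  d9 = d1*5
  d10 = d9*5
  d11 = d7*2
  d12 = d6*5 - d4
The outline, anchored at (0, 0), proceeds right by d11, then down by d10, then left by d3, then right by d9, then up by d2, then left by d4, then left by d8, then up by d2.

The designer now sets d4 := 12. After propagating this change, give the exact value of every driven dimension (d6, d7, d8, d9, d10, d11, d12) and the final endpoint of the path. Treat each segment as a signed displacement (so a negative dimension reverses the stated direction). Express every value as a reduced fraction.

Apply edit: d4 := 12
  d6 = d3 + d4/4 + d1/5 = 9
  d7 = d6/3 = 3
  d8 = d1 - d3 - d4/2 = 0
  d9 = d1*5 = 50
  d10 = d9*5 = 250
  d11 = d7*2 = 6
  d12 = d6*5 - d4 = 33
Walk from origin (0, 0):
  seg 1: right by d11 = 6 → (6, 0)
  seg 2: down by d10 = 250 → (6, -250)
  seg 3: left by d3 = 4 → (2, -250)
  seg 4: right by d9 = 50 → (52, -250)
  seg 5: up by d2 = 13 → (52, -237)
  seg 6: left by d4 = 12 → (40, -237)
  seg 7: left by d8 = 0 → (40, -237)
  seg 8: up by d2 = 13 → (40, -224)

d6 = 9
d7 = 3
d8 = 0
d9 = 50
d10 = 250
d11 = 6
d12 = 33
endpoint = (40, -224)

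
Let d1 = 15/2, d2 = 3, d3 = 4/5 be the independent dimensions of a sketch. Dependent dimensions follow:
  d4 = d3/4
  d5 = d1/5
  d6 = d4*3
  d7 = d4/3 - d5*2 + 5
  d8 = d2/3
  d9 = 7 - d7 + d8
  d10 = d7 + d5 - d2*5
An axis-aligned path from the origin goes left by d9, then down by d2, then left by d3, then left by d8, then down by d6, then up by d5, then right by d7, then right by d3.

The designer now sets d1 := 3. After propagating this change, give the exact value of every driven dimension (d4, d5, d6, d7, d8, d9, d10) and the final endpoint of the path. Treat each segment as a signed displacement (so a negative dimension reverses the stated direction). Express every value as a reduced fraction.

d4 = 1/5
d5 = 3/5
d6 = 3/5
d7 = 58/15
d8 = 1
d9 = 62/15
d10 = -158/15
endpoint = (-19/15, -3)

Apply edit: d1 := 3
  d4 = d3/4 = 1/5
  d5 = d1/5 = 3/5
  d6 = d4*3 = 3/5
  d7 = d4/3 - d5*2 + 5 = 58/15
  d8 = d2/3 = 1
  d9 = 7 - d7 + d8 = 62/15
  d10 = d7 + d5 - d2*5 = -158/15
Walk from origin (0, 0):
  seg 1: left by d9 = 62/15 → (-62/15, 0)
  seg 2: down by d2 = 3 → (-62/15, -3)
  seg 3: left by d3 = 4/5 → (-74/15, -3)
  seg 4: left by d8 = 1 → (-89/15, -3)
  seg 5: down by d6 = 3/5 → (-89/15, -18/5)
  seg 6: up by d5 = 3/5 → (-89/15, -3)
  seg 7: right by d7 = 58/15 → (-31/15, -3)
  seg 8: right by d3 = 4/5 → (-19/15, -3)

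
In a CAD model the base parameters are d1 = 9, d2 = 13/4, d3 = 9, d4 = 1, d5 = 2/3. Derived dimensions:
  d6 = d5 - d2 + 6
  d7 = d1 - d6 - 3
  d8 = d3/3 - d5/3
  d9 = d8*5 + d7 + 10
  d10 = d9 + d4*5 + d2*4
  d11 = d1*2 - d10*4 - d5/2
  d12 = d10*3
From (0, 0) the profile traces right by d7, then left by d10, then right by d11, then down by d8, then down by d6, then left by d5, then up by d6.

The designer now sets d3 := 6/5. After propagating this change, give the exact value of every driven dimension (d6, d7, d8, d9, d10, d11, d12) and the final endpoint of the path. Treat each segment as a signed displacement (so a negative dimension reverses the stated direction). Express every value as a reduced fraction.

d6 = 41/12
d7 = 31/12
d8 = 8/45
d9 = 485/36
d10 = 1133/36
d11 = -974/9
d12 = 1133/12
endpoint = (-1240/9, -8/45)

Apply edit: d3 := 6/5
  d6 = d5 - d2 + 6 = 41/12
  d7 = d1 - d6 - 3 = 31/12
  d8 = d3/3 - d5/3 = 8/45
  d9 = d8*5 + d7 + 10 = 485/36
  d10 = d9 + d4*5 + d2*4 = 1133/36
  d11 = d1*2 - d10*4 - d5/2 = -974/9
  d12 = d10*3 = 1133/12
Walk from origin (0, 0):
  seg 1: right by d7 = 31/12 → (31/12, 0)
  seg 2: left by d10 = 1133/36 → (-260/9, 0)
  seg 3: right by d11 = -974/9 → (-1234/9, 0)
  seg 4: down by d8 = 8/45 → (-1234/9, -8/45)
  seg 5: down by d6 = 41/12 → (-1234/9, -647/180)
  seg 6: left by d5 = 2/3 → (-1240/9, -647/180)
  seg 7: up by d6 = 41/12 → (-1240/9, -8/45)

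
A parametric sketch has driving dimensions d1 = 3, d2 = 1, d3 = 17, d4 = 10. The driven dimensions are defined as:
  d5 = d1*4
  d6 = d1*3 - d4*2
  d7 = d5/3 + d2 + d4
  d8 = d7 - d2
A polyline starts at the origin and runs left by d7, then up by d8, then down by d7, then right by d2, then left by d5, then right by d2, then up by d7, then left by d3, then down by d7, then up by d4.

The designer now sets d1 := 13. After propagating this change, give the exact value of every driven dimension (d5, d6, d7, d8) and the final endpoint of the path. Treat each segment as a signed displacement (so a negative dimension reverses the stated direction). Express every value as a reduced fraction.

d5 = 52
d6 = 19
d7 = 85/3
d8 = 82/3
endpoint = (-286/3, 9)

Apply edit: d1 := 13
  d5 = d1*4 = 52
  d6 = d1*3 - d4*2 = 19
  d7 = d5/3 + d2 + d4 = 85/3
  d8 = d7 - d2 = 82/3
Walk from origin (0, 0):
  seg 1: left by d7 = 85/3 → (-85/3, 0)
  seg 2: up by d8 = 82/3 → (-85/3, 82/3)
  seg 3: down by d7 = 85/3 → (-85/3, -1)
  seg 4: right by d2 = 1 → (-82/3, -1)
  seg 5: left by d5 = 52 → (-238/3, -1)
  seg 6: right by d2 = 1 → (-235/3, -1)
  seg 7: up by d7 = 85/3 → (-235/3, 82/3)
  seg 8: left by d3 = 17 → (-286/3, 82/3)
  seg 9: down by d7 = 85/3 → (-286/3, -1)
  seg 10: up by d4 = 10 → (-286/3, 9)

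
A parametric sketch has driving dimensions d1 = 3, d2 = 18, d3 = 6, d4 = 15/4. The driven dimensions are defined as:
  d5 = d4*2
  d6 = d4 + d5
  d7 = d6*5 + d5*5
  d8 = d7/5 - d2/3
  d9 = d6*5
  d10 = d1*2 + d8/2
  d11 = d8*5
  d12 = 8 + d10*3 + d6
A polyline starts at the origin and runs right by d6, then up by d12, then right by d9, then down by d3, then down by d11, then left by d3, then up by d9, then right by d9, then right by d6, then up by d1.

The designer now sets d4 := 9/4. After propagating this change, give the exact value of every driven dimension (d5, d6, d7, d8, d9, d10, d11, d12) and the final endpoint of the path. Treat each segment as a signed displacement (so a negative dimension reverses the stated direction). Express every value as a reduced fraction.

d5 = 9/2
d6 = 27/4
d7 = 225/4
d8 = 21/4
d9 = 135/4
d10 = 69/8
d11 = 105/4
d12 = 325/8
endpoint = (75, 361/8)

Apply edit: d4 := 9/4
  d5 = d4*2 = 9/2
  d6 = d4 + d5 = 27/4
  d7 = d6*5 + d5*5 = 225/4
  d8 = d7/5 - d2/3 = 21/4
  d9 = d6*5 = 135/4
  d10 = d1*2 + d8/2 = 69/8
  d11 = d8*5 = 105/4
  d12 = 8 + d10*3 + d6 = 325/8
Walk from origin (0, 0):
  seg 1: right by d6 = 27/4 → (27/4, 0)
  seg 2: up by d12 = 325/8 → (27/4, 325/8)
  seg 3: right by d9 = 135/4 → (81/2, 325/8)
  seg 4: down by d3 = 6 → (81/2, 277/8)
  seg 5: down by d11 = 105/4 → (81/2, 67/8)
  seg 6: left by d3 = 6 → (69/2, 67/8)
  seg 7: up by d9 = 135/4 → (69/2, 337/8)
  seg 8: right by d9 = 135/4 → (273/4, 337/8)
  seg 9: right by d6 = 27/4 → (75, 337/8)
  seg 10: up by d1 = 3 → (75, 361/8)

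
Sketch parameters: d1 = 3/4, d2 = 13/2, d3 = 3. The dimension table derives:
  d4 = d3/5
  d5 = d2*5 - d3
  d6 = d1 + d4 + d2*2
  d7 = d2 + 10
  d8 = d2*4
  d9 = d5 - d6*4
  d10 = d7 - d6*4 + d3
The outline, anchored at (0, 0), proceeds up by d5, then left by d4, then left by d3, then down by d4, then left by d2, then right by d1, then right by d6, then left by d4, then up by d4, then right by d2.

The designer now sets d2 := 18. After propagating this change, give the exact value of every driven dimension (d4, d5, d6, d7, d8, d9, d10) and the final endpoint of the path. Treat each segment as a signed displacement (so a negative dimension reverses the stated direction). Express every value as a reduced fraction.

d4 = 3/5
d5 = 87
d6 = 747/20
d7 = 28
d8 = 72
d9 = -312/5
d10 = -592/5
endpoint = (339/10, 87)

Apply edit: d2 := 18
  d4 = d3/5 = 3/5
  d5 = d2*5 - d3 = 87
  d6 = d1 + d4 + d2*2 = 747/20
  d7 = d2 + 10 = 28
  d8 = d2*4 = 72
  d9 = d5 - d6*4 = -312/5
  d10 = d7 - d6*4 + d3 = -592/5
Walk from origin (0, 0):
  seg 1: up by d5 = 87 → (0, 87)
  seg 2: left by d4 = 3/5 → (-3/5, 87)
  seg 3: left by d3 = 3 → (-18/5, 87)
  seg 4: down by d4 = 3/5 → (-18/5, 432/5)
  seg 5: left by d2 = 18 → (-108/5, 432/5)
  seg 6: right by d1 = 3/4 → (-417/20, 432/5)
  seg 7: right by d6 = 747/20 → (33/2, 432/5)
  seg 8: left by d4 = 3/5 → (159/10, 432/5)
  seg 9: up by d4 = 3/5 → (159/10, 87)
  seg 10: right by d2 = 18 → (339/10, 87)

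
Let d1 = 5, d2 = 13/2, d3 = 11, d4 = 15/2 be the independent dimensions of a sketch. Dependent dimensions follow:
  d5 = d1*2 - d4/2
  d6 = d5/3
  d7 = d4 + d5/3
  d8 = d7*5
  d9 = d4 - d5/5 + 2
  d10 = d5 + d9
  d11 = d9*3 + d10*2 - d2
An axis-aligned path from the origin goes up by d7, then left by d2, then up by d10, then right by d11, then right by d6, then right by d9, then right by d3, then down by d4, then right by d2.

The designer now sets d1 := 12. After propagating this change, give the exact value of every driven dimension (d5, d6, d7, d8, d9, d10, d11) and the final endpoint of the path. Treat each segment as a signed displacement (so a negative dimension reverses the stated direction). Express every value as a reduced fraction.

d5 = 81/4
d6 = 27/4
d7 = 57/4
d8 = 285/4
d9 = 109/20
d10 = 257/10
d11 = 245/4
endpoint = (1689/20, 649/20)

Apply edit: d1 := 12
  d5 = d1*2 - d4/2 = 81/4
  d6 = d5/3 = 27/4
  d7 = d4 + d5/3 = 57/4
  d8 = d7*5 = 285/4
  d9 = d4 - d5/5 + 2 = 109/20
  d10 = d5 + d9 = 257/10
  d11 = d9*3 + d10*2 - d2 = 245/4
Walk from origin (0, 0):
  seg 1: up by d7 = 57/4 → (0, 57/4)
  seg 2: left by d2 = 13/2 → (-13/2, 57/4)
  seg 3: up by d10 = 257/10 → (-13/2, 799/20)
  seg 4: right by d11 = 245/4 → (219/4, 799/20)
  seg 5: right by d6 = 27/4 → (123/2, 799/20)
  seg 6: right by d9 = 109/20 → (1339/20, 799/20)
  seg 7: right by d3 = 11 → (1559/20, 799/20)
  seg 8: down by d4 = 15/2 → (1559/20, 649/20)
  seg 9: right by d2 = 13/2 → (1689/20, 649/20)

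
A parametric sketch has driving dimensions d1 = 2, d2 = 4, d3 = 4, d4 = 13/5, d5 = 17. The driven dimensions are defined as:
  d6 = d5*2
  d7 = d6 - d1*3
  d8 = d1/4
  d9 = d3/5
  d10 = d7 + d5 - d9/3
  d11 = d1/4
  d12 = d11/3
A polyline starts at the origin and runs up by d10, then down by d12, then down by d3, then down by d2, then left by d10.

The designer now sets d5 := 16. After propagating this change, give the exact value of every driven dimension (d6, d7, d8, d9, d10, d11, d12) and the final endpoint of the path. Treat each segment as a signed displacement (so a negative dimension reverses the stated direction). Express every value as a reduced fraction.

d6 = 32
d7 = 26
d8 = 1/2
d9 = 4/5
d10 = 626/15
d11 = 1/2
d12 = 1/6
endpoint = (-626/15, 1007/30)

Apply edit: d5 := 16
  d6 = d5*2 = 32
  d7 = d6 - d1*3 = 26
  d8 = d1/4 = 1/2
  d9 = d3/5 = 4/5
  d10 = d7 + d5 - d9/3 = 626/15
  d11 = d1/4 = 1/2
  d12 = d11/3 = 1/6
Walk from origin (0, 0):
  seg 1: up by d10 = 626/15 → (0, 626/15)
  seg 2: down by d12 = 1/6 → (0, 1247/30)
  seg 3: down by d3 = 4 → (0, 1127/30)
  seg 4: down by d2 = 4 → (0, 1007/30)
  seg 5: left by d10 = 626/15 → (-626/15, 1007/30)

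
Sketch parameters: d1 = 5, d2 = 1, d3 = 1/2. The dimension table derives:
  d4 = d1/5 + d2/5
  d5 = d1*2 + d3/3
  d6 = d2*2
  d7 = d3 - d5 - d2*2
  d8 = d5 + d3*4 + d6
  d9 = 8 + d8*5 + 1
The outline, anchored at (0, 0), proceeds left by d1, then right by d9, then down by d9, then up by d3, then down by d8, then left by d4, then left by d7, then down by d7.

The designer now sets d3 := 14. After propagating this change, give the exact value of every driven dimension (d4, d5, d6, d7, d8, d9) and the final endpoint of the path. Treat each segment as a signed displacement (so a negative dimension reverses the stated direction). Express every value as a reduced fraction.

d4 = 6/5
d5 = 44/3
d6 = 2
d7 = -8/3
d8 = 218/3
d9 = 1117/3
endpoint = (1844/5, -1285/3)

Apply edit: d3 := 14
  d4 = d1/5 + d2/5 = 6/5
  d5 = d1*2 + d3/3 = 44/3
  d6 = d2*2 = 2
  d7 = d3 - d5 - d2*2 = -8/3
  d8 = d5 + d3*4 + d6 = 218/3
  d9 = 8 + d8*5 + 1 = 1117/3
Walk from origin (0, 0):
  seg 1: left by d1 = 5 → (-5, 0)
  seg 2: right by d9 = 1117/3 → (1102/3, 0)
  seg 3: down by d9 = 1117/3 → (1102/3, -1117/3)
  seg 4: up by d3 = 14 → (1102/3, -1075/3)
  seg 5: down by d8 = 218/3 → (1102/3, -431)
  seg 6: left by d4 = 6/5 → (5492/15, -431)
  seg 7: left by d7 = -8/3 → (1844/5, -431)
  seg 8: down by d7 = -8/3 → (1844/5, -1285/3)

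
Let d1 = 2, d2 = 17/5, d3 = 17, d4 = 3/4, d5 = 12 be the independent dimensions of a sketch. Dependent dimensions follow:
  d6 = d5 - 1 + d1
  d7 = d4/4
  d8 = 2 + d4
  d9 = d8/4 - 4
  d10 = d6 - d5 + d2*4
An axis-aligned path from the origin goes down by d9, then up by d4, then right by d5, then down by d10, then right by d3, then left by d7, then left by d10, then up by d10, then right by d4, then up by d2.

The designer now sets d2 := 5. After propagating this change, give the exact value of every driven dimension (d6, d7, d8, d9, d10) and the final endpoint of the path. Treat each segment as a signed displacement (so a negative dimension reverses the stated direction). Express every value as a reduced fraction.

Apply edit: d2 := 5
  d6 = d5 - 1 + d1 = 13
  d7 = d4/4 = 3/16
  d8 = 2 + d4 = 11/4
  d9 = d8/4 - 4 = -53/16
  d10 = d6 - d5 + d2*4 = 21
Walk from origin (0, 0):
  seg 1: down by d9 = -53/16 → (0, 53/16)
  seg 2: up by d4 = 3/4 → (0, 65/16)
  seg 3: right by d5 = 12 → (12, 65/16)
  seg 4: down by d10 = 21 → (12, -271/16)
  seg 5: right by d3 = 17 → (29, -271/16)
  seg 6: left by d7 = 3/16 → (461/16, -271/16)
  seg 7: left by d10 = 21 → (125/16, -271/16)
  seg 8: up by d10 = 21 → (125/16, 65/16)
  seg 9: right by d4 = 3/4 → (137/16, 65/16)
  seg 10: up by d2 = 5 → (137/16, 145/16)

d6 = 13
d7 = 3/16
d8 = 11/4
d9 = -53/16
d10 = 21
endpoint = (137/16, 145/16)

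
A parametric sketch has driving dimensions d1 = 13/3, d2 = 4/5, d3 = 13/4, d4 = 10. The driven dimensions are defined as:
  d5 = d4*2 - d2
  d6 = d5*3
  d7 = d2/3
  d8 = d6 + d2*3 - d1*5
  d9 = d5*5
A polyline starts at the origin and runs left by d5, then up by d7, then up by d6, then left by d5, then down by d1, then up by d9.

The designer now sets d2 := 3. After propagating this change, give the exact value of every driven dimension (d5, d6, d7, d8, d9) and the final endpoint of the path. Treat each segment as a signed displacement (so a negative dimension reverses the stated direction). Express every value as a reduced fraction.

Apply edit: d2 := 3
  d5 = d4*2 - d2 = 17
  d6 = d5*3 = 51
  d7 = d2/3 = 1
  d8 = d6 + d2*3 - d1*5 = 115/3
  d9 = d5*5 = 85
Walk from origin (0, 0):
  seg 1: left by d5 = 17 → (-17, 0)
  seg 2: up by d7 = 1 → (-17, 1)
  seg 3: up by d6 = 51 → (-17, 52)
  seg 4: left by d5 = 17 → (-34, 52)
  seg 5: down by d1 = 13/3 → (-34, 143/3)
  seg 6: up by d9 = 85 → (-34, 398/3)

d5 = 17
d6 = 51
d7 = 1
d8 = 115/3
d9 = 85
endpoint = (-34, 398/3)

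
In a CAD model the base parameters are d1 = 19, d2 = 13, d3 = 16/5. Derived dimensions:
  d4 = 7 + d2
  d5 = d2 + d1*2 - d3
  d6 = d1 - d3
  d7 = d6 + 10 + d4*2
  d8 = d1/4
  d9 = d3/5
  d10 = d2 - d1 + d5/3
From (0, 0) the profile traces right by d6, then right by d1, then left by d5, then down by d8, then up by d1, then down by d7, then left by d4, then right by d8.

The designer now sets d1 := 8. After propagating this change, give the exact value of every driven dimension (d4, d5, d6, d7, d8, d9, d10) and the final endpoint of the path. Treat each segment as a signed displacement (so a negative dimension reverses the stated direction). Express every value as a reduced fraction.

d4 = 20
d5 = 129/5
d6 = 24/5
d7 = 274/5
d8 = 2
d9 = 16/25
d10 = 68/5
endpoint = (-31, -244/5)

Apply edit: d1 := 8
  d4 = 7 + d2 = 20
  d5 = d2 + d1*2 - d3 = 129/5
  d6 = d1 - d3 = 24/5
  d7 = d6 + 10 + d4*2 = 274/5
  d8 = d1/4 = 2
  d9 = d3/5 = 16/25
  d10 = d2 - d1 + d5/3 = 68/5
Walk from origin (0, 0):
  seg 1: right by d6 = 24/5 → (24/5, 0)
  seg 2: right by d1 = 8 → (64/5, 0)
  seg 3: left by d5 = 129/5 → (-13, 0)
  seg 4: down by d8 = 2 → (-13, -2)
  seg 5: up by d1 = 8 → (-13, 6)
  seg 6: down by d7 = 274/5 → (-13, -244/5)
  seg 7: left by d4 = 20 → (-33, -244/5)
  seg 8: right by d8 = 2 → (-31, -244/5)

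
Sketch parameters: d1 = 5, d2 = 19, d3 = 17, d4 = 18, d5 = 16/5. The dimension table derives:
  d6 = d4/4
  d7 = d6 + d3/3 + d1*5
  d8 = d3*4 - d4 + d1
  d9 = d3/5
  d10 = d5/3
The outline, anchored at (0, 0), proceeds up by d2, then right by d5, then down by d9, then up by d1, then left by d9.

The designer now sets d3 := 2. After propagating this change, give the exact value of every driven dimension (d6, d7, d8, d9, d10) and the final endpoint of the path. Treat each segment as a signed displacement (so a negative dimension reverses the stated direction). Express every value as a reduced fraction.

d6 = 9/2
d7 = 181/6
d8 = -5
d9 = 2/5
d10 = 16/15
endpoint = (14/5, 118/5)

Apply edit: d3 := 2
  d6 = d4/4 = 9/2
  d7 = d6 + d3/3 + d1*5 = 181/6
  d8 = d3*4 - d4 + d1 = -5
  d9 = d3/5 = 2/5
  d10 = d5/3 = 16/15
Walk from origin (0, 0):
  seg 1: up by d2 = 19 → (0, 19)
  seg 2: right by d5 = 16/5 → (16/5, 19)
  seg 3: down by d9 = 2/5 → (16/5, 93/5)
  seg 4: up by d1 = 5 → (16/5, 118/5)
  seg 5: left by d9 = 2/5 → (14/5, 118/5)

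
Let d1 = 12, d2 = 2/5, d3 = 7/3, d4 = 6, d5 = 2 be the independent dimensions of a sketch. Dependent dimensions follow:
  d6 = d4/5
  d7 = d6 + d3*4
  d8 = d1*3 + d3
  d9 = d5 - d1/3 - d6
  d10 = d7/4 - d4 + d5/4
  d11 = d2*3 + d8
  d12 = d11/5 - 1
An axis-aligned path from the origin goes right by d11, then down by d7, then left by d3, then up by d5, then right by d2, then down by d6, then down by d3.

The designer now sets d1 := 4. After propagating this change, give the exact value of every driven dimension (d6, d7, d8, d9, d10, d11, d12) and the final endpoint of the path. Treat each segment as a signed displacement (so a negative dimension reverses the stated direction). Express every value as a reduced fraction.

d6 = 6/5
d7 = 158/15
d8 = 43/3
d9 = -8/15
d10 = -43/15
d11 = 233/15
d12 = 158/75
endpoint = (68/5, -181/15)

Apply edit: d1 := 4
  d6 = d4/5 = 6/5
  d7 = d6 + d3*4 = 158/15
  d8 = d1*3 + d3 = 43/3
  d9 = d5 - d1/3 - d6 = -8/15
  d10 = d7/4 - d4 + d5/4 = -43/15
  d11 = d2*3 + d8 = 233/15
  d12 = d11/5 - 1 = 158/75
Walk from origin (0, 0):
  seg 1: right by d11 = 233/15 → (233/15, 0)
  seg 2: down by d7 = 158/15 → (233/15, -158/15)
  seg 3: left by d3 = 7/3 → (66/5, -158/15)
  seg 4: up by d5 = 2 → (66/5, -128/15)
  seg 5: right by d2 = 2/5 → (68/5, -128/15)
  seg 6: down by d6 = 6/5 → (68/5, -146/15)
  seg 7: down by d3 = 7/3 → (68/5, -181/15)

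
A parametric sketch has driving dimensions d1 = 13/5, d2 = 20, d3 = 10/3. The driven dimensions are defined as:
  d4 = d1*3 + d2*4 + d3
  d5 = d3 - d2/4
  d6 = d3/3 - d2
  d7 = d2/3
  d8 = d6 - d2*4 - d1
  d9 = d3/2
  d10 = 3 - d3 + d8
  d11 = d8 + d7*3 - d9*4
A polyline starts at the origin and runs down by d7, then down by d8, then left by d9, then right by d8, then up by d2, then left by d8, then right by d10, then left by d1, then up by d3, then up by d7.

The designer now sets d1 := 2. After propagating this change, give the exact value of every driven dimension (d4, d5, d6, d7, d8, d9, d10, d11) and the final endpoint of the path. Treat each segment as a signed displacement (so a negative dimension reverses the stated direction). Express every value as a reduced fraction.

d4 = 268/3
d5 = -5/3
d6 = -170/9
d7 = 20/3
d8 = -908/9
d9 = 5/3
d10 = -911/9
d11 = -788/9
endpoint = (-944/9, 1118/9)

Apply edit: d1 := 2
  d4 = d1*3 + d2*4 + d3 = 268/3
  d5 = d3 - d2/4 = -5/3
  d6 = d3/3 - d2 = -170/9
  d7 = d2/3 = 20/3
  d8 = d6 - d2*4 - d1 = -908/9
  d9 = d3/2 = 5/3
  d10 = 3 - d3 + d8 = -911/9
  d11 = d8 + d7*3 - d9*4 = -788/9
Walk from origin (0, 0):
  seg 1: down by d7 = 20/3 → (0, -20/3)
  seg 2: down by d8 = -908/9 → (0, 848/9)
  seg 3: left by d9 = 5/3 → (-5/3, 848/9)
  seg 4: right by d8 = -908/9 → (-923/9, 848/9)
  seg 5: up by d2 = 20 → (-923/9, 1028/9)
  seg 6: left by d8 = -908/9 → (-5/3, 1028/9)
  seg 7: right by d10 = -911/9 → (-926/9, 1028/9)
  seg 8: left by d1 = 2 → (-944/9, 1028/9)
  seg 9: up by d3 = 10/3 → (-944/9, 1058/9)
  seg 10: up by d7 = 20/3 → (-944/9, 1118/9)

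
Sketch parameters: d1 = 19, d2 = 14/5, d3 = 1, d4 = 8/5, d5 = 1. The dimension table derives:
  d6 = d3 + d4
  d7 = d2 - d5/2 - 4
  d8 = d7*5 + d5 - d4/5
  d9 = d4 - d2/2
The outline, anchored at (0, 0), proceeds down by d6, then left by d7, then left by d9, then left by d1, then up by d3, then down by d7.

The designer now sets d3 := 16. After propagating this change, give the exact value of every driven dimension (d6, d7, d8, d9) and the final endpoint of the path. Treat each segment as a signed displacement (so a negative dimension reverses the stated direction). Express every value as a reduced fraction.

Apply edit: d3 := 16
  d6 = d3 + d4 = 88/5
  d7 = d2 - d5/2 - 4 = -17/10
  d8 = d7*5 + d5 - d4/5 = -391/50
  d9 = d4 - d2/2 = 1/5
Walk from origin (0, 0):
  seg 1: down by d6 = 88/5 → (0, -88/5)
  seg 2: left by d7 = -17/10 → (17/10, -88/5)
  seg 3: left by d9 = 1/5 → (3/2, -88/5)
  seg 4: left by d1 = 19 → (-35/2, -88/5)
  seg 5: up by d3 = 16 → (-35/2, -8/5)
  seg 6: down by d7 = -17/10 → (-35/2, 1/10)

d6 = 88/5
d7 = -17/10
d8 = -391/50
d9 = 1/5
endpoint = (-35/2, 1/10)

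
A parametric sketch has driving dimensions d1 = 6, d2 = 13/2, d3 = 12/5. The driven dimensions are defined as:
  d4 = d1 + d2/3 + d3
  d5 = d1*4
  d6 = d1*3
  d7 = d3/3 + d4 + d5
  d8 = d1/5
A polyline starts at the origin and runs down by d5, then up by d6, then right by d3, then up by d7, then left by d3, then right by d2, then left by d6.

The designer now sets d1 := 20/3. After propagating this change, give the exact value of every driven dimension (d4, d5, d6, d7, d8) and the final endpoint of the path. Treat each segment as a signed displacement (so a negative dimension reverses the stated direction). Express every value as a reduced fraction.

Apply edit: d1 := 20/3
  d4 = d1 + d2/3 + d3 = 337/30
  d5 = d1*4 = 80/3
  d6 = d1*3 = 20
  d7 = d3/3 + d4 + d5 = 387/10
  d8 = d1/5 = 4/3
Walk from origin (0, 0):
  seg 1: down by d5 = 80/3 → (0, -80/3)
  seg 2: up by d6 = 20 → (0, -20/3)
  seg 3: right by d3 = 12/5 → (12/5, -20/3)
  seg 4: up by d7 = 387/10 → (12/5, 961/30)
  seg 5: left by d3 = 12/5 → (0, 961/30)
  seg 6: right by d2 = 13/2 → (13/2, 961/30)
  seg 7: left by d6 = 20 → (-27/2, 961/30)

d4 = 337/30
d5 = 80/3
d6 = 20
d7 = 387/10
d8 = 4/3
endpoint = (-27/2, 961/30)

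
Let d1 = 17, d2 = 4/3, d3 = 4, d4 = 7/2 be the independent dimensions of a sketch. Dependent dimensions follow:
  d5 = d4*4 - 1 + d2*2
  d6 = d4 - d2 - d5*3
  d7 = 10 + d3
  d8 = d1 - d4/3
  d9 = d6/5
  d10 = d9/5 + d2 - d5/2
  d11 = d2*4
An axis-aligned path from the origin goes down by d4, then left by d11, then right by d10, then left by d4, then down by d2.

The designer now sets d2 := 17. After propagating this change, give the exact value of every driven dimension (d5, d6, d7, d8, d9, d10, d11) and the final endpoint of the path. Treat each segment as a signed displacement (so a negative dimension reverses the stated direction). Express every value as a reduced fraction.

d5 = 47
d6 = -309/2
d7 = 14
d8 = 95/6
d9 = -309/10
d10 = -317/25
d11 = 68
endpoint = (-4209/50, -41/2)

Apply edit: d2 := 17
  d5 = d4*4 - 1 + d2*2 = 47
  d6 = d4 - d2 - d5*3 = -309/2
  d7 = 10 + d3 = 14
  d8 = d1 - d4/3 = 95/6
  d9 = d6/5 = -309/10
  d10 = d9/5 + d2 - d5/2 = -317/25
  d11 = d2*4 = 68
Walk from origin (0, 0):
  seg 1: down by d4 = 7/2 → (0, -7/2)
  seg 2: left by d11 = 68 → (-68, -7/2)
  seg 3: right by d10 = -317/25 → (-2017/25, -7/2)
  seg 4: left by d4 = 7/2 → (-4209/50, -7/2)
  seg 5: down by d2 = 17 → (-4209/50, -41/2)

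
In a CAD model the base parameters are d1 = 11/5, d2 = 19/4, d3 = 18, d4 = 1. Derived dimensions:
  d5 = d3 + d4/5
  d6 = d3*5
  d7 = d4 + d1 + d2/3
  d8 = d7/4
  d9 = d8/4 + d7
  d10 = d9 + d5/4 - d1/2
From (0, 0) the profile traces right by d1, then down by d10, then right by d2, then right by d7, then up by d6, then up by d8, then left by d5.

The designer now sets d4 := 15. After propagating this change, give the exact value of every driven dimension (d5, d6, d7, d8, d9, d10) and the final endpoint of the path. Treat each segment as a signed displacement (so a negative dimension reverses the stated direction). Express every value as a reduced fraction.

d5 = 21
d6 = 90
d7 = 1127/60
d8 = 1127/240
d9 = 19159/960
d10 = 23143/960
endpoint = (71/15, 13553/192)

Apply edit: d4 := 15
  d5 = d3 + d4/5 = 21
  d6 = d3*5 = 90
  d7 = d4 + d1 + d2/3 = 1127/60
  d8 = d7/4 = 1127/240
  d9 = d8/4 + d7 = 19159/960
  d10 = d9 + d5/4 - d1/2 = 23143/960
Walk from origin (0, 0):
  seg 1: right by d1 = 11/5 → (11/5, 0)
  seg 2: down by d10 = 23143/960 → (11/5, -23143/960)
  seg 3: right by d2 = 19/4 → (139/20, -23143/960)
  seg 4: right by d7 = 1127/60 → (386/15, -23143/960)
  seg 5: up by d6 = 90 → (386/15, 63257/960)
  seg 6: up by d8 = 1127/240 → (386/15, 13553/192)
  seg 7: left by d5 = 21 → (71/15, 13553/192)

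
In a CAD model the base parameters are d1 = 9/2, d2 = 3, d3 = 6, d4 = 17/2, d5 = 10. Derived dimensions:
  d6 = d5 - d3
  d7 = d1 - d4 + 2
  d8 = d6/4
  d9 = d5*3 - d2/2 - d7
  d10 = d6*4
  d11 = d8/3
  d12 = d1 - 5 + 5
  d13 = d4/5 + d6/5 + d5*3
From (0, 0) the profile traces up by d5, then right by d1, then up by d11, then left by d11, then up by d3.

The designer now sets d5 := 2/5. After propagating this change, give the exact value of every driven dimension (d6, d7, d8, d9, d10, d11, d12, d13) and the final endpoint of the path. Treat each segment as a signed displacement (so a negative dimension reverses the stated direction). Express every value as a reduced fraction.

Apply edit: d5 := 2/5
  d6 = d5 - d3 = -28/5
  d7 = d1 - d4 + 2 = -2
  d8 = d6/4 = -7/5
  d9 = d5*3 - d2/2 - d7 = 17/10
  d10 = d6*4 = -112/5
  d11 = d8/3 = -7/15
  d12 = d1 - 5 + 5 = 9/2
  d13 = d4/5 + d6/5 + d5*3 = 89/50
Walk from origin (0, 0):
  seg 1: up by d5 = 2/5 → (0, 2/5)
  seg 2: right by d1 = 9/2 → (9/2, 2/5)
  seg 3: up by d11 = -7/15 → (9/2, -1/15)
  seg 4: left by d11 = -7/15 → (149/30, -1/15)
  seg 5: up by d3 = 6 → (149/30, 89/15)

d6 = -28/5
d7 = -2
d8 = -7/5
d9 = 17/10
d10 = -112/5
d11 = -7/15
d12 = 9/2
d13 = 89/50
endpoint = (149/30, 89/15)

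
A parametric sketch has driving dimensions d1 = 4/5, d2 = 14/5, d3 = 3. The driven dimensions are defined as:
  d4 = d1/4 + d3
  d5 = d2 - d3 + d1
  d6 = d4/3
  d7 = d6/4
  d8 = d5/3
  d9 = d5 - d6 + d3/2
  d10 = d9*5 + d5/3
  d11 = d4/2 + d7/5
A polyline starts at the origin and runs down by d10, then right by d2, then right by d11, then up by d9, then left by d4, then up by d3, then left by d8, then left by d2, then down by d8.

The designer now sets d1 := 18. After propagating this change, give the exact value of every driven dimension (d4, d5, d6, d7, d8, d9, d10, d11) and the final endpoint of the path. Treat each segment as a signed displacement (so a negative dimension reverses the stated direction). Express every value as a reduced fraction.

Apply edit: d1 := 18
  d4 = d1/4 + d3 = 15/2
  d5 = d2 - d3 + d1 = 89/5
  d6 = d4/3 = 5/2
  d7 = d6/4 = 5/8
  d8 = d5/3 = 89/15
  d9 = d5 - d6 + d3/2 = 84/5
  d10 = d9*5 + d5/3 = 1349/15
  d11 = d4/2 + d7/5 = 31/8
Walk from origin (0, 0):
  seg 1: down by d10 = 1349/15 → (0, -1349/15)
  seg 2: right by d2 = 14/5 → (14/5, -1349/15)
  seg 3: right by d11 = 31/8 → (267/40, -1349/15)
  seg 4: up by d9 = 84/5 → (267/40, -1097/15)
  seg 5: left by d4 = 15/2 → (-33/40, -1097/15)
  seg 6: up by d3 = 3 → (-33/40, -1052/15)
  seg 7: left by d8 = 89/15 → (-811/120, -1052/15)
  seg 8: left by d2 = 14/5 → (-1147/120, -1052/15)
  seg 9: down by d8 = 89/15 → (-1147/120, -1141/15)

d4 = 15/2
d5 = 89/5
d6 = 5/2
d7 = 5/8
d8 = 89/15
d9 = 84/5
d10 = 1349/15
d11 = 31/8
endpoint = (-1147/120, -1141/15)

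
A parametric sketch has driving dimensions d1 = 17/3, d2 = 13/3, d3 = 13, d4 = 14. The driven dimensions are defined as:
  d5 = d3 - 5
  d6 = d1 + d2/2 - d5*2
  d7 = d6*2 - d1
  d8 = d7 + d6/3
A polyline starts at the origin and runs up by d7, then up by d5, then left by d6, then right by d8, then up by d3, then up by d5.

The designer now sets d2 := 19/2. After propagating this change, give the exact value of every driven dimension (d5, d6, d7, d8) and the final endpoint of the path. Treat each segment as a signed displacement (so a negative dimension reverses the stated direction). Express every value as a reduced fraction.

Apply edit: d2 := 19/2
  d5 = d3 - 5 = 8
  d6 = d1 + d2/2 - d5*2 = -67/12
  d7 = d6*2 - d1 = -101/6
  d8 = d7 + d6/3 = -673/36
Walk from origin (0, 0):
  seg 1: up by d7 = -101/6 → (0, -101/6)
  seg 2: up by d5 = 8 → (0, -53/6)
  seg 3: left by d6 = -67/12 → (67/12, -53/6)
  seg 4: right by d8 = -673/36 → (-118/9, -53/6)
  seg 5: up by d3 = 13 → (-118/9, 25/6)
  seg 6: up by d5 = 8 → (-118/9, 73/6)

d5 = 8
d6 = -67/12
d7 = -101/6
d8 = -673/36
endpoint = (-118/9, 73/6)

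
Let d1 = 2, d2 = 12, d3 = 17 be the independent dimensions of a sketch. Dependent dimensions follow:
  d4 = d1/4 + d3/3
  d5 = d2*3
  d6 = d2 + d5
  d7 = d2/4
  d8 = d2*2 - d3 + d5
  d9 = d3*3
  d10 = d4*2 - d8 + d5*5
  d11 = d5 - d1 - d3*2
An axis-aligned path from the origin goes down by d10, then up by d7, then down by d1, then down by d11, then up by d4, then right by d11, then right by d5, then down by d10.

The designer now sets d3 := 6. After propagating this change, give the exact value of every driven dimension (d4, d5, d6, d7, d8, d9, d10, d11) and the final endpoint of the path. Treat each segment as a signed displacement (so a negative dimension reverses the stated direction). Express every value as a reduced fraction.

Apply edit: d3 := 6
  d4 = d1/4 + d3/3 = 5/2
  d5 = d2*3 = 36
  d6 = d2 + d5 = 48
  d7 = d2/4 = 3
  d8 = d2*2 - d3 + d5 = 54
  d9 = d3*3 = 18
  d10 = d4*2 - d8 + d5*5 = 131
  d11 = d5 - d1 - d3*2 = 22
Walk from origin (0, 0):
  seg 1: down by d10 = 131 → (0, -131)
  seg 2: up by d7 = 3 → (0, -128)
  seg 3: down by d1 = 2 → (0, -130)
  seg 4: down by d11 = 22 → (0, -152)
  seg 5: up by d4 = 5/2 → (0, -299/2)
  seg 6: right by d11 = 22 → (22, -299/2)
  seg 7: right by d5 = 36 → (58, -299/2)
  seg 8: down by d10 = 131 → (58, -561/2)

d4 = 5/2
d5 = 36
d6 = 48
d7 = 3
d8 = 54
d9 = 18
d10 = 131
d11 = 22
endpoint = (58, -561/2)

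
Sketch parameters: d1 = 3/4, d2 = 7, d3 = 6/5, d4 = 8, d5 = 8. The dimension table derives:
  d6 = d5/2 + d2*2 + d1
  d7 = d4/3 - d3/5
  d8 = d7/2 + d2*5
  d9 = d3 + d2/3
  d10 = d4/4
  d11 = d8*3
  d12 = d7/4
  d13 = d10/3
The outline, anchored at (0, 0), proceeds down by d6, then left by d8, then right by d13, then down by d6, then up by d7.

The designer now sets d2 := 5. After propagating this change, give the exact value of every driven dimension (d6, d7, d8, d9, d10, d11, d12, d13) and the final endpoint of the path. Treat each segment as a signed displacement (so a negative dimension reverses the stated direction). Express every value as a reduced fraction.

Apply edit: d2 := 5
  d6 = d5/2 + d2*2 + d1 = 59/4
  d7 = d4/3 - d3/5 = 182/75
  d8 = d7/2 + d2*5 = 1966/75
  d9 = d3 + d2/3 = 43/15
  d10 = d4/4 = 2
  d11 = d8*3 = 1966/25
  d12 = d7/4 = 91/150
  d13 = d10/3 = 2/3
Walk from origin (0, 0):
  seg 1: down by d6 = 59/4 → (0, -59/4)
  seg 2: left by d8 = 1966/75 → (-1966/75, -59/4)
  seg 3: right by d13 = 2/3 → (-1916/75, -59/4)
  seg 4: down by d6 = 59/4 → (-1916/75, -59/2)
  seg 5: up by d7 = 182/75 → (-1916/75, -4061/150)

d6 = 59/4
d7 = 182/75
d8 = 1966/75
d9 = 43/15
d10 = 2
d11 = 1966/25
d12 = 91/150
d13 = 2/3
endpoint = (-1916/75, -4061/150)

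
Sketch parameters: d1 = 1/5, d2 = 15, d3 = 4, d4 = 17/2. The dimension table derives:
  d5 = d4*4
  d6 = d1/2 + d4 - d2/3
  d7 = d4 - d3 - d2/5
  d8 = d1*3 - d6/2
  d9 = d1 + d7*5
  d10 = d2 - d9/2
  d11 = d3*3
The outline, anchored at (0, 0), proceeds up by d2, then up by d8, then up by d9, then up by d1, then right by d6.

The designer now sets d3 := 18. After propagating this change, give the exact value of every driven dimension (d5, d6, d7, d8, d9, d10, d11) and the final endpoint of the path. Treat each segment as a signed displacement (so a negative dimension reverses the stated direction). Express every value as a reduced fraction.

d5 = 34
d6 = 18/5
d7 = -25/2
d8 = -6/5
d9 = -623/10
d10 = 923/20
d11 = 54
endpoint = (18/5, -483/10)

Apply edit: d3 := 18
  d5 = d4*4 = 34
  d6 = d1/2 + d4 - d2/3 = 18/5
  d7 = d4 - d3 - d2/5 = -25/2
  d8 = d1*3 - d6/2 = -6/5
  d9 = d1 + d7*5 = -623/10
  d10 = d2 - d9/2 = 923/20
  d11 = d3*3 = 54
Walk from origin (0, 0):
  seg 1: up by d2 = 15 → (0, 15)
  seg 2: up by d8 = -6/5 → (0, 69/5)
  seg 3: up by d9 = -623/10 → (0, -97/2)
  seg 4: up by d1 = 1/5 → (0, -483/10)
  seg 5: right by d6 = 18/5 → (18/5, -483/10)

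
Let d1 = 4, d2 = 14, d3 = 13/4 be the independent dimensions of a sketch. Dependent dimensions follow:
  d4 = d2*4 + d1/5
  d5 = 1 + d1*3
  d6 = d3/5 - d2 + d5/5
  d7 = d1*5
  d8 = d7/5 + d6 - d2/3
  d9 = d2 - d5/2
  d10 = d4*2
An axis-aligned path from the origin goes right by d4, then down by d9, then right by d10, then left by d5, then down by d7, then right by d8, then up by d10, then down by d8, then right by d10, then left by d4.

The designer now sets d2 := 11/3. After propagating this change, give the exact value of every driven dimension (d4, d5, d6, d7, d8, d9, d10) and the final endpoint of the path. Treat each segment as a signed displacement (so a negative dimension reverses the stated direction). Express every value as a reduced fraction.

d4 = 232/15
d5 = 13
d6 = -5/12
d7 = 20
d8 = 85/36
d9 = -17/6
d10 = 464/15
endpoint = (9221/180, 2053/180)

Apply edit: d2 := 11/3
  d4 = d2*4 + d1/5 = 232/15
  d5 = 1 + d1*3 = 13
  d6 = d3/5 - d2 + d5/5 = -5/12
  d7 = d1*5 = 20
  d8 = d7/5 + d6 - d2/3 = 85/36
  d9 = d2 - d5/2 = -17/6
  d10 = d4*2 = 464/15
Walk from origin (0, 0):
  seg 1: right by d4 = 232/15 → (232/15, 0)
  seg 2: down by d9 = -17/6 → (232/15, 17/6)
  seg 3: right by d10 = 464/15 → (232/5, 17/6)
  seg 4: left by d5 = 13 → (167/5, 17/6)
  seg 5: down by d7 = 20 → (167/5, -103/6)
  seg 6: right by d8 = 85/36 → (6437/180, -103/6)
  seg 7: up by d10 = 464/15 → (6437/180, 413/30)
  seg 8: down by d8 = 85/36 → (6437/180, 2053/180)
  seg 9: right by d10 = 464/15 → (2401/36, 2053/180)
  seg 10: left by d4 = 232/15 → (9221/180, 2053/180)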